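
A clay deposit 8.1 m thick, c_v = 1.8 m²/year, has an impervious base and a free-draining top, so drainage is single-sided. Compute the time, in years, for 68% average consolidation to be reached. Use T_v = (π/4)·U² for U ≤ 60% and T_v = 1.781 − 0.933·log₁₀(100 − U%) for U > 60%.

Drainage path length: H_d = H = 8.1 m (single drainage).
U > 60%: T_v = 1.781 − 0.933·log₁₀(100 − 68) = 0.3767.
t = T_v·H_d²/c_v = 0.3767×8.1²/1.8 = 13.73 years.

t ≈ 13.7 years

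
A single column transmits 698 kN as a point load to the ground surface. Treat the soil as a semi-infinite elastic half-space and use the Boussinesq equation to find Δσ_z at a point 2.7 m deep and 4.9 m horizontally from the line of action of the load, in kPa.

Δσ_z ≈ 1.2 kPa

Boussinesq vertical stress below a point load on an elastic half-space:
Δσ_z = 3P/(2πz²) · [1 + (r/z)²]^(−5/2)
r/z = 4.9/2.7 = 1.8148; [1+(r/z)²]^(−5/2) = 0.026179.
Δσ_z = 3×698/(2π×2.7²) × 0.026179 = 45.716 × 0.026179 = 1.197 kPa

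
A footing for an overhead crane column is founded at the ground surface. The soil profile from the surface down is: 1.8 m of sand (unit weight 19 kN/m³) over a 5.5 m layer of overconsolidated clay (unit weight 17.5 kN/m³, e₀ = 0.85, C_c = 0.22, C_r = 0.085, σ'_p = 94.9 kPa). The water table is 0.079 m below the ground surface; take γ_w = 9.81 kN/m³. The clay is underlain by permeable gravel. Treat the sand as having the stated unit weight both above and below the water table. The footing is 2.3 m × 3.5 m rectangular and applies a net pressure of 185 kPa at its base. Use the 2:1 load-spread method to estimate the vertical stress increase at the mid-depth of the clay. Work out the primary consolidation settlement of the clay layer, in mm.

Mid-depth of clay below the ground surface: z = 1.8 + 5.5/2 = 4.55 m.
Total vertical stress at mid-clay: σ_v = 19×1.8 + 17.5×2.75 = 82.325 kPa.
Pore pressure: u = 9.81×(4.55 − 0.079) = 43.861 kPa.
Initial effective stress: σ'_0 = σ_v − u = 82.325 − 43.861 = 38.464 kPa.
Stress increase at mid-clay by the 2:1 spreading method:
Δσ = qBL/((B+z)(L+z)) = 185×2.3×3.5/((2.3+4.55)(3.5+4.55)) = 27.007 kPa
Final effective stress: σ'_f = 38.464 + 27.007 = 65.471 kPa.
σ'_f = 65.471 ≤ σ'_p = 94.9 kPa, so the clay remains overconsolidated and only the recompression index applies:
S_c = C_r·H/(1+e₀)·log₁₀(σ'_f/σ'_0) = 0.085×5.5/1.85×log₁₀(65.471/38.464)
    = 0.25271 × 0.23099 = 0.05837 m

S_c ≈ 58.4 mm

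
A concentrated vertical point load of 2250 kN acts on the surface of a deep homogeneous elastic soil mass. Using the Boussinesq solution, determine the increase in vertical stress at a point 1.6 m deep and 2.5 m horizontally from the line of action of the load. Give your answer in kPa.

Δσ_z ≈ 19.1 kPa

Boussinesq vertical stress below a point load on an elastic half-space:
Δσ_z = 3P/(2πz²) · [1 + (r/z)²]^(−5/2)
r/z = 2.5/1.6 = 1.5625; [1+(r/z)²]^(−5/2) = 0.045516.
Δσ_z = 3×2250/(2π×1.6²) × 0.045516 = 419.65 × 0.045516 = 19.1 kPa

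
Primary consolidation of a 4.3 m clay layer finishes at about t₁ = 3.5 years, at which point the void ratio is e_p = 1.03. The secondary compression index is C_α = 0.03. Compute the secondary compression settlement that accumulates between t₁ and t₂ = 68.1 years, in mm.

Secondary compression: S_s = C_α·H/(1+e_p)·log₁₀(t₂/t₁)
S_s = 0.03×4.3/(1+1.03)×log₁₀(68.1/3.5)
    = 0.06355 × 1.289 = 0.08192 m

S_s ≈ 81.9 mm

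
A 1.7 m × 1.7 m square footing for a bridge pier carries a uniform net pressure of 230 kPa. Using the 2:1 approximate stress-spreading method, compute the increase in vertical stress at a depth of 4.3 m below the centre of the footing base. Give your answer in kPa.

By the 2:1 method the load spreads at 1 horizontal : 2 vertical, so at depth z the loaded area has grown by z in each plan dimension:
Δσ = qBL/((B+z)(L+z)) = 230×1.7×1.7/((1.7+4.3)(1.7+4.3)) = 18.464 kPa

Δσ_z ≈ 18.5 kPa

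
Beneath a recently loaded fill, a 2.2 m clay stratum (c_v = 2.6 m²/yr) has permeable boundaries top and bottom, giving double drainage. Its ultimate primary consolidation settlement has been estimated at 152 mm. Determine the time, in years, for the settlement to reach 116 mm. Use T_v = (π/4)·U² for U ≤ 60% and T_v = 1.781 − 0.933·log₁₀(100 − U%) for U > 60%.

t ≈ 0.232 years

Drainage path length: H_d = H/2 = 1.1 m (double drainage).
U = S(t)/S_ult = 116/152 = 0.7632.
U > 60%: T_v = 1.781 − 0.933·log₁₀(100 − 76.316) = 0.49863.
t = T_v·H_d²/c_v = 0.49863×1.1²/2.6 = 0.2321 years.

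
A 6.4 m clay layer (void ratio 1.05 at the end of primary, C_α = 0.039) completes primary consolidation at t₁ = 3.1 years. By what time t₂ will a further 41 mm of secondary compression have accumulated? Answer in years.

S_s = C_α·H/(1+e_p)·log₁₀(t₂/t₁) ⇒ log₁₀(t₂/t₁) = S_s·(1+e_p)/(C_α·H).
log₁₀(t₂/t₁) = 0.041 × (1+1.05) / (0.039×6.4) = 0.3367
t₂ = t₁ × 10^0.3367 = 3.1 × 2.171 = 6.731 years

t₂ ≈ 6.73 years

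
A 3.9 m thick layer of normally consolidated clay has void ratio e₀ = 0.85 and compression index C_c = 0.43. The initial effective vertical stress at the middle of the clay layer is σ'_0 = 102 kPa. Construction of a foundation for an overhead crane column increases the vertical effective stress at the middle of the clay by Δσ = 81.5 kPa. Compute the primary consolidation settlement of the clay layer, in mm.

Final effective stress: σ'_f = σ'_0 + Δσ = 102 + 81.5 = 183.5 kPa.
Normally consolidated clay, so the full stress increment lies on the virgin compression line:
S_c = C_c·H/(1+e₀)·log₁₀(σ'_f/σ'_0) = 0.43×3.9/(1+0.85)×log₁₀(183.5/102)
    = 0.90649 × 0.25504 = 0.2312 m

S_c ≈ 231 mm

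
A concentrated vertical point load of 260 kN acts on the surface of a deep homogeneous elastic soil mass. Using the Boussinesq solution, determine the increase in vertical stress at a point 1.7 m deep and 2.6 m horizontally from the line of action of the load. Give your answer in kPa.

Δσ_z ≈ 2.11 kPa

Boussinesq vertical stress below a point load on an elastic half-space:
Δσ_z = 3P/(2πz²) · [1 + (r/z)²]^(−5/2)
r/z = 2.6/1.7 = 1.5294; [1+(r/z)²]^(−5/2) = 0.049082.
Δσ_z = 3×260/(2π×1.7²) × 0.049082 = 42.955 × 0.049082 = 2.108 kPa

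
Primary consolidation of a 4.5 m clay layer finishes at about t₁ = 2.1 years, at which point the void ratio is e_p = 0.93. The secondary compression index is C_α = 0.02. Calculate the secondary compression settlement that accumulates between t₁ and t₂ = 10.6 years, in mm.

S_s ≈ 32.8 mm

Secondary compression: S_s = C_α·H/(1+e_p)·log₁₀(t₂/t₁)
S_s = 0.02×4.5/(1+0.93)×log₁₀(10.6/2.1)
    = 0.04663 × 0.7031 = 0.03279 m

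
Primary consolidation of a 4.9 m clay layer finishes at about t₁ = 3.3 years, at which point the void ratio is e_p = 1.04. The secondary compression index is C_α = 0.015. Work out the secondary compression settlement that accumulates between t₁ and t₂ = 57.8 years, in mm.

S_s ≈ 44.8 mm

Secondary compression: S_s = C_α·H/(1+e_p)·log₁₀(t₂/t₁)
S_s = 0.015×4.9/(1+1.04)×log₁₀(57.8/3.3)
    = 0.03603 × 1.243 = 0.0448 m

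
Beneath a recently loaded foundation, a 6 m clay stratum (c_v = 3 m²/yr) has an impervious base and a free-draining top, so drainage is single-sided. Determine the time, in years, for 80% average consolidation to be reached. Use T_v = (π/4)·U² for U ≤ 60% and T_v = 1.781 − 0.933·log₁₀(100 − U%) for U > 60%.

Drainage path length: H_d = H = 6 m (single drainage).
U > 60%: T_v = 1.781 − 0.933·log₁₀(100 − 80) = 0.56714.
t = T_v·H_d²/c_v = 0.56714×6²/3 = 6.806 years.

t ≈ 6.81 years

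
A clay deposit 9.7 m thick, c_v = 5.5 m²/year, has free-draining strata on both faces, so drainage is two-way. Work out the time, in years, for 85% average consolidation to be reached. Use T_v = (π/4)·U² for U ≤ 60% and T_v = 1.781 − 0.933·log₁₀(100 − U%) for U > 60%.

t ≈ 2.92 years

Drainage path length: H_d = H/2 = 4.85 m (double drainage).
U > 60%: T_v = 1.781 − 0.933·log₁₀(100 − 85) = 0.68371.
t = T_v·H_d²/c_v = 0.68371×4.85²/5.5 = 2.924 years.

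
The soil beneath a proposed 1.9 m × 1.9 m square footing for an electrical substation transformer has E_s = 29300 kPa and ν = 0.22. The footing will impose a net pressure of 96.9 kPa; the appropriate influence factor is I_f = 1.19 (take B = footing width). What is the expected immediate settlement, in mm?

Immediate (elastic) settlement: S_e = q·B·(1−ν²)/E_s · I_f.
S_e = 96.9 × 1.9 × (1 − 0.22²) / 29300 × 1.19
    = 96.9 × 1.9 × 0.9516 / 29300 × 1.19
    = 0.007116 m = 7.116 mm

S_e ≈ 7.12 mm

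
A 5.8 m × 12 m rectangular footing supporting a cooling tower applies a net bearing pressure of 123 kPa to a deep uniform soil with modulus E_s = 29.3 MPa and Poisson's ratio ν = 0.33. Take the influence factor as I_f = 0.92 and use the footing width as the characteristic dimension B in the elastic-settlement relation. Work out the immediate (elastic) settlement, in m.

Immediate (elastic) settlement: S_e = q·B·(1−ν²)/E_s · I_f.
E_s = 29.3 MPa = 29300 kPa.
S_e = 123 × 5.8 × (1 − 0.33²) / 29300 × 0.92
    = 123 × 5.8 × 0.8911 / 29300 × 0.92
    = 0.01996 m

S_e ≈ 0.02 m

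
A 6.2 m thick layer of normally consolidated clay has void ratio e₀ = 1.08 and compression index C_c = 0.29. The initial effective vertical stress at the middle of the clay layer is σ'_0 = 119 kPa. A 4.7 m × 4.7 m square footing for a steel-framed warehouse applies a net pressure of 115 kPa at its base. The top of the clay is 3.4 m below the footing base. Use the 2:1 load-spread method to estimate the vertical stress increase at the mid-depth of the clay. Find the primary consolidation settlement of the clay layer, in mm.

Mid-depth of clay below the footing base: z = 3.4 + 6.2/2 = 6.5 m.
Stress increase at mid-clay by the 2:1 spreading method:
Δσ = qBL/((B+z)(L+z)) = 115×4.7×4.7/((4.7+6.5)(4.7+6.5)) = 20.252 kPa
Final effective stress: σ'_f = σ'_0 + Δσ = 119 + 20.252 = 139.25 kPa.
Normally consolidated clay, so the full stress increment lies on the virgin compression line:
S_c = C_c·H/(1+e₀)·log₁₀(σ'_f/σ'_0) = 0.29×6.2/(1+1.08)×log₁₀(139.25/119)
    = 0.86442 × 0.068248 = 0.05899 m

S_c ≈ 59 mm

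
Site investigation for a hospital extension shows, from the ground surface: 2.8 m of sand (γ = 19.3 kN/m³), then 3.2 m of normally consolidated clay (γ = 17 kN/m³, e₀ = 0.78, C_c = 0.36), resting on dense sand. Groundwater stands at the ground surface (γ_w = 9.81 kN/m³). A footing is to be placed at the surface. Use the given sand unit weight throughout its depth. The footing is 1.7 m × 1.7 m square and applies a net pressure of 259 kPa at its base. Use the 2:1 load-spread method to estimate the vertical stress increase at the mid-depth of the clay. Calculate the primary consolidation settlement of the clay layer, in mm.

S_c ≈ 119 mm

Mid-depth of clay below the ground surface: z = 2.8 + 3.2/2 = 4.4 m.
Total vertical stress at mid-clay: σ_v = 19.3×2.8 + 17×1.6 = 81.24 kPa.
Pore pressure: u = 9.81×(4.4 − 0) = 43.164 kPa.
Initial effective stress: σ'_0 = σ_v − u = 81.24 − 43.164 = 38.076 kPa.
Stress increase at mid-clay by the 2:1 spreading method:
Δσ = qBL/((B+z)(L+z)) = 259×1.7×1.7/((1.7+4.4)(1.7+4.4)) = 20.116 kPa
Final effective stress: σ'_f = σ'_0 + Δσ = 38.076 + 20.116 = 58.192 kPa.
Normally consolidated clay, so the full stress increment lies on the virgin compression line:
S_c = C_c·H/(1+e₀)·log₁₀(σ'_f/σ'_0) = 0.36×3.2/(1+0.78)×log₁₀(58.192/38.076)
    = 0.64719 × 0.18421 = 0.1192 m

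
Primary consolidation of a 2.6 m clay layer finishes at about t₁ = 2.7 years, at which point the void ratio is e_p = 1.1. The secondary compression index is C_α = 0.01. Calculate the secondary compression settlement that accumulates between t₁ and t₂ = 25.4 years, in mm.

Secondary compression: S_s = C_α·H/(1+e_p)·log₁₀(t₂/t₁)
S_s = 0.01×2.6/(1+1.1)×log₁₀(25.4/2.7)
    = 0.01238 × 0.9735 = 0.01205 m

S_s ≈ 12.1 mm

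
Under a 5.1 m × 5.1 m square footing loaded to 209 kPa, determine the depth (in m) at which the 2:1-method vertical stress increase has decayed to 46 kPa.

z ≈ 5.77 m

2:1 spreading — at depth z the loaded area has grown by z in each plan dimension:
qB²/(B+z)² = Δσ_z ⇒ z = B(√(q/Δσ_z) − 1) = 5.1×(√(209/46) − 1) = 5.771 m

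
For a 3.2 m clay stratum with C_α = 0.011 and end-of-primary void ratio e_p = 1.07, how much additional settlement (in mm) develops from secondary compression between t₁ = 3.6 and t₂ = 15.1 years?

S_s ≈ 10.6 mm

Secondary compression: S_s = C_α·H/(1+e_p)·log₁₀(t₂/t₁)
S_s = 0.011×3.2/(1+1.07)×log₁₀(15.1/3.6)
    = 0.017 × 0.6227 = 0.01059 m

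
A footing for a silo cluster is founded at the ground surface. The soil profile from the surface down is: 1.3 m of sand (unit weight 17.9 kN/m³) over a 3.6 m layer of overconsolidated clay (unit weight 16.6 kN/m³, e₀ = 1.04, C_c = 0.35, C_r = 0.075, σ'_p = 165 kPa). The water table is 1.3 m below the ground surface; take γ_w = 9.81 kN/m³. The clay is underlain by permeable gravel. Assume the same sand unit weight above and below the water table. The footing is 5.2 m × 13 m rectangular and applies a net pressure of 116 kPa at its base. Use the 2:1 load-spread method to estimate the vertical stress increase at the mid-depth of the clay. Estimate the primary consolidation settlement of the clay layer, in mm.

Mid-depth of clay below the ground surface: z = 1.3 + 3.6/2 = 3.1 m.
Total vertical stress at mid-clay: σ_v = 17.9×1.3 + 16.6×1.8 = 53.15 kPa.
Pore pressure: u = 9.81×(3.1 − 1.3) = 17.658 kPa.
Initial effective stress: σ'_0 = σ_v − u = 53.15 − 17.658 = 35.492 kPa.
Stress increase at mid-clay by the 2:1 spreading method:
Δσ = qBL/((B+z)(L+z)) = 116×5.2×13/((5.2+3.1)(13+3.1)) = 58.681 kPa
Final effective stress: σ'_f = 35.492 + 58.681 = 94.173 kPa.
σ'_f = 94.173 ≤ σ'_p = 165 kPa, so the clay remains overconsolidated and only the recompression index applies:
S_c = C_r·H/(1+e₀)·log₁₀(σ'_f/σ'_0) = 0.075×3.6/2.04×log₁₀(94.173/35.492)
    = 0.13235 × 0.4238 = 0.05609 m

S_c ≈ 56.1 mm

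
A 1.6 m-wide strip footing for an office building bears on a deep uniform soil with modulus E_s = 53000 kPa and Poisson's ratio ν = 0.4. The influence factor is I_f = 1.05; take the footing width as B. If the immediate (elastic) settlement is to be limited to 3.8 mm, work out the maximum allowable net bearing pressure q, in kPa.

q ≈ 143 kPa

S_e = q·B·(1−ν²)/E_s · I_f  ⇒  q = S_e·E_s / (B·(1−ν²)·I_f).
q = 0.0038 × 53000 / (1.6 × 0.84 × 1.05) = 142.7 kPa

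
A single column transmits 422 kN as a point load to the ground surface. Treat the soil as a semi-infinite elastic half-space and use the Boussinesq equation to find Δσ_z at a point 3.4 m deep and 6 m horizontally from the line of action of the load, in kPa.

Δσ_z ≈ 0.508 kPa

Boussinesq vertical stress below a point load on an elastic half-space:
Δσ_z = 3P/(2πz²) · [1 + (r/z)²]^(−5/2)
r/z = 6/3.4 = 1.7647; [1+(r/z)²]^(−5/2) = 0.029127.
Δσ_z = 3×422/(2π×3.4²) × 0.029127 = 17.43 × 0.029127 = 0.5077 kPa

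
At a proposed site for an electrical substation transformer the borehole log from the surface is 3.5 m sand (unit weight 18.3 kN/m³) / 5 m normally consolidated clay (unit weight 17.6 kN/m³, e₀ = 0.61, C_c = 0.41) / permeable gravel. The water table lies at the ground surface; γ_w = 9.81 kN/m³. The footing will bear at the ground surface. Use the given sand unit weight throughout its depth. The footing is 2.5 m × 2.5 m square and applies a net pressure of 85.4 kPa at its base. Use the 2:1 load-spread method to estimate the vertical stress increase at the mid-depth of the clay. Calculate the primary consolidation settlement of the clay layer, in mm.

S_c ≈ 77.4 mm

Mid-depth of clay below the ground surface: z = 3.5 + 5/2 = 6 m.
Total vertical stress at mid-clay: σ_v = 18.3×3.5 + 17.6×2.5 = 108.05 kPa.
Pore pressure: u = 9.81×(6 − 0) = 58.86 kPa.
Initial effective stress: σ'_0 = σ_v − u = 108.05 − 58.86 = 49.19 kPa.
Stress increase at mid-clay by the 2:1 spreading method:
Δσ = qBL/((B+z)(L+z)) = 85.4×2.5×2.5/((2.5+6)(2.5+6)) = 7.3875 kPa
Final effective stress: σ'_f = σ'_0 + Δσ = 49.19 + 7.3875 = 56.578 kPa.
Normally consolidated clay, so the full stress increment lies on the virgin compression line:
S_c = C_c·H/(1+e₀)·log₁₀(σ'_f/σ'_0) = 0.41×5/(1+0.61)×log₁₀(56.578/49.19)
    = 1.2733 × 0.060771 = 0.07738 m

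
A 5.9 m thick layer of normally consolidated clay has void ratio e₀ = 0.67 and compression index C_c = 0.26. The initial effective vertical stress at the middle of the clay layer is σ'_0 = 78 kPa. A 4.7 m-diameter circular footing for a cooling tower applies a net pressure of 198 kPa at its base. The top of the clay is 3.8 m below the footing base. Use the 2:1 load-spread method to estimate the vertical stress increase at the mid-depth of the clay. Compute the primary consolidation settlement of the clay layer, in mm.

S_c ≈ 142 mm

Mid-depth of clay below the footing base: z = 3.8 + 5.9/2 = 6.75 m.
Stress increase at mid-clay by the 2:1 spreading method:
Δσ ≈ qD²/(D+z)² = 198×4.7²/(4.7+6.75)² = 33.362 kPa
Final effective stress: σ'_f = σ'_0 + Δσ = 78 + 33.362 = 111.36 kPa.
Normally consolidated clay, so the full stress increment lies on the virgin compression line:
S_c = C_c·H/(1+e₀)·log₁₀(σ'_f/σ'_0) = 0.26×5.9/(1+0.67)×log₁₀(111.36/78)
    = 0.91856 × 0.15463 = 0.142 m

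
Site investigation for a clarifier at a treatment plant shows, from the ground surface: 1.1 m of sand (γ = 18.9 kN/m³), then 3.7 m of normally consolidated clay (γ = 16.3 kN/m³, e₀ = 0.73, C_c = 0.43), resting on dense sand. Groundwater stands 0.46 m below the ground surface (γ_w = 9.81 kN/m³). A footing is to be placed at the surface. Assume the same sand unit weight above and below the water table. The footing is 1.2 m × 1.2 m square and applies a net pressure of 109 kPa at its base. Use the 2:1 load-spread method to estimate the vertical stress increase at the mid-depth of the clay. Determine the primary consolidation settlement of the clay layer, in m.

S_c ≈ 0.118 m

Mid-depth of clay below the ground surface: z = 1.1 + 3.7/2 = 2.95 m.
Total vertical stress at mid-clay: σ_v = 18.9×1.1 + 16.3×1.85 = 50.945 kPa.
Pore pressure: u = 9.81×(2.95 − 0.46) = 24.427 kPa.
Initial effective stress: σ'_0 = σ_v − u = 50.945 − 24.427 = 26.518 kPa.
Stress increase at mid-clay by the 2:1 spreading method:
Δσ = qBL/((B+z)(L+z)) = 109×1.2×1.2/((1.2+2.95)(1.2+2.95)) = 9.1137 kPa
Final effective stress: σ'_f = σ'_0 + Δσ = 26.518 + 9.1137 = 35.632 kPa.
Normally consolidated clay, so the full stress increment lies on the virgin compression line:
S_c = C_c·H/(1+e₀)·log₁₀(σ'_f/σ'_0) = 0.43×3.7/(1+0.73)×log₁₀(35.632/26.518)
    = 0.91965 × 0.1283 = 0.118 m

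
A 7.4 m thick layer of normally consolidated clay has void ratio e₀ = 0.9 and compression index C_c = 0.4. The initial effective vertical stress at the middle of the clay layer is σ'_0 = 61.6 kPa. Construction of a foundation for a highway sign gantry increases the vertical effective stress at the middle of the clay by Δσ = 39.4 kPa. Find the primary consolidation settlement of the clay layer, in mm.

Final effective stress: σ'_f = σ'_0 + Δσ = 61.6 + 39.4 = 101 kPa.
Normally consolidated clay, so the full stress increment lies on the virgin compression line:
S_c = C_c·H/(1+e₀)·log₁₀(σ'_f/σ'_0) = 0.4×7.4/(1+0.9)×log₁₀(101/61.6)
    = 1.5579 × 0.21474 = 0.3345 m

S_c ≈ 335 mm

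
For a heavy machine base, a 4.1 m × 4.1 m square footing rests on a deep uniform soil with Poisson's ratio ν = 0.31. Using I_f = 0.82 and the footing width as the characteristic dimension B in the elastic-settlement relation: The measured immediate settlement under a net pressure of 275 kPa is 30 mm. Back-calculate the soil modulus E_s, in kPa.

S_e = q·B·(1−ν²)/E_s · I_f  ⇒  E_s = q·B·(1−ν²)·I_f / S_e.
E_s = 275 × 4.1 × 0.9039 × 0.82 / 0.03 = 27860 kPa

E_s ≈ 27900 kPa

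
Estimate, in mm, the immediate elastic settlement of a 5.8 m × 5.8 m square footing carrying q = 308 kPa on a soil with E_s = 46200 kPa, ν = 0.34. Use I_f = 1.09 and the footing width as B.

S_e ≈ 37.3 mm

Immediate (elastic) settlement: S_e = q·B·(1−ν²)/E_s · I_f.
S_e = 308 × 5.8 × (1 − 0.34²) / 46200 × 1.09
    = 308 × 5.8 × 0.8844 / 46200 × 1.09
    = 0.03727 m = 37.27 mm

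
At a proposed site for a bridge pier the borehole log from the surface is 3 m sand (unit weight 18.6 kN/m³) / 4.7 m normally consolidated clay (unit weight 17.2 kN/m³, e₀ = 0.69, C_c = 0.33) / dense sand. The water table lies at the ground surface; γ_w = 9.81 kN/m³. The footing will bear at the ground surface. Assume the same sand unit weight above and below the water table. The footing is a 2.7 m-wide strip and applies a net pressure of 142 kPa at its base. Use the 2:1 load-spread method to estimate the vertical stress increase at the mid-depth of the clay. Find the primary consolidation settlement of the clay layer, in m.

S_c ≈ 0.294 m

Mid-depth of clay below the ground surface: z = 3 + 4.7/2 = 5.35 m.
Total vertical stress at mid-clay: σ_v = 18.6×3 + 17.2×2.35 = 96.22 kPa.
Pore pressure: u = 9.81×(5.35 − 0) = 52.483 kPa.
Initial effective stress: σ'_0 = σ_v − u = 96.22 − 52.483 = 43.737 kPa.
Stress increase at mid-clay by the 2:1 spreading method:
Δσ = qB/(B+z) = 142×2.7/(2.7+5.35) = 47.627 kPa
Final effective stress: σ'_f = σ'_0 + Δσ = 43.737 + 47.627 = 91.364 kPa.
Normally consolidated clay, so the full stress increment lies on the virgin compression line:
S_c = C_c·H/(1+e₀)·log₁₀(σ'_f/σ'_0) = 0.33×4.7/(1+0.69)×log₁₀(91.364/43.737)
    = 0.91775 × 0.31993 = 0.2936 m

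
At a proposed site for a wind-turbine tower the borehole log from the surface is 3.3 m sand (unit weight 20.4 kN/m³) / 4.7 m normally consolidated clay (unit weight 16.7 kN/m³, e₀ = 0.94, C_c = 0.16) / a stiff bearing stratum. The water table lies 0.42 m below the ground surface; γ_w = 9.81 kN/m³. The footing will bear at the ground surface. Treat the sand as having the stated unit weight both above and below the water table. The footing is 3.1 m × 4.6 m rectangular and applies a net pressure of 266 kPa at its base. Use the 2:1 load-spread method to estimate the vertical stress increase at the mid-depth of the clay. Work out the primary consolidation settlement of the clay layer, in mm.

S_c ≈ 95.7 mm

Mid-depth of clay below the ground surface: z = 3.3 + 4.7/2 = 5.65 m.
Total vertical stress at mid-clay: σ_v = 20.4×3.3 + 16.7×2.35 = 106.56 kPa.
Pore pressure: u = 9.81×(5.65 − 0.42) = 51.306 kPa.
Initial effective stress: σ'_0 = σ_v − u = 106.56 − 51.306 = 55.254 kPa.
Stress increase at mid-clay by the 2:1 spreading method:
Δσ = qBL/((B+z)(L+z)) = 266×3.1×4.6/((3.1+5.65)(4.6+5.65)) = 42.293 kPa
Final effective stress: σ'_f = σ'_0 + Δσ = 55.254 + 42.293 = 97.547 kPa.
Normally consolidated clay, so the full stress increment lies on the virgin compression line:
S_c = C_c·H/(1+e₀)·log₁₀(σ'_f/σ'_0) = 0.16×4.7/(1+0.94)×log₁₀(97.547/55.254)
    = 0.38763 × 0.24685 = 0.09569 m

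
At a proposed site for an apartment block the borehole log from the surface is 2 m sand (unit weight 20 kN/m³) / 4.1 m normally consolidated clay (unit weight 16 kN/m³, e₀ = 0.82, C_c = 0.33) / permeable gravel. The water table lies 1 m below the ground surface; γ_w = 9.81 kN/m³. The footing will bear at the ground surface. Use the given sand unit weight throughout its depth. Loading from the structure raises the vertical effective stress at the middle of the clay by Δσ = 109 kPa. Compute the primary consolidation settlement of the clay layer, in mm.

Mid-depth of clay below the ground surface: z = 2 + 4.1/2 = 4.05 m.
Total vertical stress at mid-clay: σ_v = 20×2 + 16×2.05 = 72.8 kPa.
Pore pressure: u = 9.81×(4.05 − 1) = 29.921 kPa.
Initial effective stress: σ'_0 = σ_v − u = 72.8 − 29.921 = 42.879 kPa.
Final effective stress: σ'_f = σ'_0 + Δσ = 42.879 + 109 = 151.88 kPa.
Normally consolidated clay, so the full stress increment lies on the virgin compression line:
S_c = C_c·H/(1+e₀)·log₁₀(σ'_f/σ'_0) = 0.33×4.1/(1+0.82)×log₁₀(151.88/42.879)
    = 0.74341 × 0.54926 = 0.4083 m

S_c ≈ 408 mm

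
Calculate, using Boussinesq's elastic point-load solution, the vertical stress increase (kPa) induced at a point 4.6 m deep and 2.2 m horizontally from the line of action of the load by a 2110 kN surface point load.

Δσ_z ≈ 28.4 kPa

Boussinesq vertical stress below a point load on an elastic half-space:
Δσ_z = 3P/(2πz²) · [1 + (r/z)²]^(−5/2)
r/z = 2.2/4.6 = 0.47826; [1+(r/z)²]^(−5/2) = 0.59752.
Δσ_z = 3×2110/(2π×4.6²) × 0.59752 = 47.611 × 0.59752 = 28.45 kPa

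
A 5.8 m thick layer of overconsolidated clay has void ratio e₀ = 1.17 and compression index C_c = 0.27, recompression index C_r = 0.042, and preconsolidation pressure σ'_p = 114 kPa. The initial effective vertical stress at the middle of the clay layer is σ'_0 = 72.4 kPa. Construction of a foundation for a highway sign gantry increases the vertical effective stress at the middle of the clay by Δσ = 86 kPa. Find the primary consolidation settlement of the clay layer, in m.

S_c ≈ 0.125 m

Final effective stress: σ'_f = 72.4 + 86 = 158.4 kPa.
σ'_f = 158.4 > σ'_p = 114 kPa, so the stress path crosses the preconsolidation pressure — recompression up to σ'_p, then virgin compression beyond:
S_c = H/(1+e₀)·[C_r·log₁₀(σ'_p/σ'_0) + C_c·log₁₀(σ'_f/σ'_p)]
    = 5.8/2.17 × [0.042×log₁₀(114/72.4) + 0.27×log₁₀(158.4/114)]
    = 2.6728 × [0.008281 + 0.03857] = 0.1252 m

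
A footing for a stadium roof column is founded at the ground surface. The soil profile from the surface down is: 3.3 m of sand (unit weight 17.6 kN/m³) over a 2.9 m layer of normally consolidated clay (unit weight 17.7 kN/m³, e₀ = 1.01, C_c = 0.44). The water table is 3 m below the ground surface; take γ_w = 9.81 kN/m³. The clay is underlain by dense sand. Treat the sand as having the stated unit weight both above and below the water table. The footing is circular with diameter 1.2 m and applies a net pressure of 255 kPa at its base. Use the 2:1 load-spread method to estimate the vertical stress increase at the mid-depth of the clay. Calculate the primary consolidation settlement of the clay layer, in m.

S_c ≈ 0.0399 m

Mid-depth of clay below the ground surface: z = 3.3 + 2.9/2 = 4.75 m.
Total vertical stress at mid-clay: σ_v = 17.6×3.3 + 17.7×1.45 = 83.745 kPa.
Pore pressure: u = 9.81×(4.75 − 3) = 17.168 kPa.
Initial effective stress: σ'_0 = σ_v − u = 83.745 − 17.168 = 66.577 kPa.
Stress increase at mid-clay by the 2:1 spreading method:
Δσ ≈ qD²/(D+z)² = 255×1.2²/(1.2+4.75)² = 10.372 kPa
Final effective stress: σ'_f = σ'_0 + Δσ = 66.577 + 10.372 = 76.949 kPa.
Normally consolidated clay, so the full stress increment lies on the virgin compression line:
S_c = C_c·H/(1+e₀)·log₁₀(σ'_f/σ'_0) = 0.44×2.9/(1+1.01)×log₁₀(76.949/66.577)
    = 0.63483 × 0.062879 = 0.03992 m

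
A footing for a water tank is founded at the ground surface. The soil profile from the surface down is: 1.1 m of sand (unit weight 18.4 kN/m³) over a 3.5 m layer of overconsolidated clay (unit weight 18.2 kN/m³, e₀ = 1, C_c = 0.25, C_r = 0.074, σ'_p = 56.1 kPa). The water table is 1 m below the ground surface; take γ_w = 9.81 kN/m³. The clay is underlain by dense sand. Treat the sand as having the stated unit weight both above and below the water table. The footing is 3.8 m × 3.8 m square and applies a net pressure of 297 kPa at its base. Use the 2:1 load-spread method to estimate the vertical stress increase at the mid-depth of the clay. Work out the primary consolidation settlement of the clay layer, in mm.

Mid-depth of clay below the ground surface: z = 1.1 + 3.5/2 = 2.85 m.
Total vertical stress at mid-clay: σ_v = 18.4×1.1 + 18.2×1.75 = 52.09 kPa.
Pore pressure: u = 9.81×(2.85 − 1) = 18.149 kPa.
Initial effective stress: σ'_0 = σ_v − u = 52.09 − 18.149 = 33.941 kPa.
Stress increase at mid-clay by the 2:1 spreading method:
Δσ = qBL/((B+z)(L+z)) = 297×3.8×3.8/((3.8+2.85)(3.8+2.85)) = 96.98 kPa
Final effective stress: σ'_f = 33.941 + 96.98 = 130.92 kPa.
σ'_f = 130.92 > σ'_p = 56.1 kPa, so the stress path crosses the preconsolidation pressure — recompression up to σ'_p, then virgin compression beyond:
S_c = H/(1+e₀)·[C_r·log₁₀(σ'_p/σ'_0) + C_c·log₁₀(σ'_f/σ'_p)]
    = 3.5/2 × [0.074×log₁₀(56.1/33.941) + 0.25×log₁₀(130.92/56.1)]
    = 1.75 × [0.01615 + 0.092011] = 0.1893 m

S_c ≈ 189 mm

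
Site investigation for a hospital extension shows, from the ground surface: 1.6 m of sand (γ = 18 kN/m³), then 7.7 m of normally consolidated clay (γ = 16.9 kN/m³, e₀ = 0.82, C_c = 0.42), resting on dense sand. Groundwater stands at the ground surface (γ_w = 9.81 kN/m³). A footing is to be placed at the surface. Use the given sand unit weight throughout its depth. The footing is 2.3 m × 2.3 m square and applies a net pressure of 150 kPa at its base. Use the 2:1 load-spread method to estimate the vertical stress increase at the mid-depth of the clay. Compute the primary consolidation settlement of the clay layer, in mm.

S_c ≈ 218 mm

Mid-depth of clay below the ground surface: z = 1.6 + 7.7/2 = 5.45 m.
Total vertical stress at mid-clay: σ_v = 18×1.6 + 16.9×3.85 = 93.865 kPa.
Pore pressure: u = 9.81×(5.45 − 0) = 53.465 kPa.
Initial effective stress: σ'_0 = σ_v − u = 93.865 − 53.465 = 40.4 kPa.
Stress increase at mid-clay by the 2:1 spreading method:
Δσ = qBL/((B+z)(L+z)) = 150×2.3×2.3/((2.3+5.45)(2.3+5.45)) = 13.211 kPa
Final effective stress: σ'_f = σ'_0 + Δσ = 40.4 + 13.211 = 53.611 kPa.
Normally consolidated clay, so the full stress increment lies on the virgin compression line:
S_c = C_c·H/(1+e₀)·log₁₀(σ'_f/σ'_0) = 0.42×7.7/(1+0.82)×log₁₀(53.611/40.4)
    = 1.7769 × 0.12287 = 0.2183 m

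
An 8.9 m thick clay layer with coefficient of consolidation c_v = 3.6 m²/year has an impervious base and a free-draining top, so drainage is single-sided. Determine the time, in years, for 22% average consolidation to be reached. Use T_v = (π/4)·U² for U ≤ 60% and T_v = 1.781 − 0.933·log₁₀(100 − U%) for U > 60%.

Drainage path length: H_d = H = 8.9 m (single drainage).
U ≤ 60%: T_v = (π/4)·U² = (π/4)×0.22² = 0.038013.
t = T_v·H_d²/c_v = 0.038013×8.9²/3.6 = 0.8364 years.

t ≈ 0.836 years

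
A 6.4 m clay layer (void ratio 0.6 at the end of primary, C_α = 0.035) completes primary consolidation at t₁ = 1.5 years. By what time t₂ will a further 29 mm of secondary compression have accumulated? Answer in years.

t₂ ≈ 2.42 years

S_s = C_α·H/(1+e_p)·log₁₀(t₂/t₁) ⇒ log₁₀(t₂/t₁) = S_s·(1+e_p)/(C_α·H).
log₁₀(t₂/t₁) = 0.029 × (1+0.6) / (0.035×6.4) = 0.2071
t₂ = t₁ × 10^0.2071 = 1.5 × 1.611 = 2.417 years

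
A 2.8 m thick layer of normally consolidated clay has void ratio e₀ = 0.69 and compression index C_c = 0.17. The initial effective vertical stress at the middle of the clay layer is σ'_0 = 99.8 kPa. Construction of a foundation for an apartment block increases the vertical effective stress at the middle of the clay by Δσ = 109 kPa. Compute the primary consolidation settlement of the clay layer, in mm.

Final effective stress: σ'_f = σ'_0 + Δσ = 99.8 + 109 = 208.8 kPa.
Normally consolidated clay, so the full stress increment lies on the virgin compression line:
S_c = C_c·H/(1+e₀)·log₁₀(σ'_f/σ'_0) = 0.17×2.8/(1+0.69)×log₁₀(208.8/99.8)
    = 0.28166 × 0.3206 = 0.0903 m

S_c ≈ 90.3 mm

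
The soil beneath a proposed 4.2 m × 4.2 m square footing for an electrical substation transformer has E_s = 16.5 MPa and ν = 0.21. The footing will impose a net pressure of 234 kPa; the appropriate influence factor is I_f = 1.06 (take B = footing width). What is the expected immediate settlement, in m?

Immediate (elastic) settlement: S_e = q·B·(1−ν²)/E_s · I_f.
E_s = 16.5 MPa = 16500 kPa.
S_e = 234 × 4.2 × (1 − 0.21²) / 16500 × 1.06
    = 234 × 4.2 × 0.9559 / 16500 × 1.06
    = 0.06035 m

S_e ≈ 0.0604 m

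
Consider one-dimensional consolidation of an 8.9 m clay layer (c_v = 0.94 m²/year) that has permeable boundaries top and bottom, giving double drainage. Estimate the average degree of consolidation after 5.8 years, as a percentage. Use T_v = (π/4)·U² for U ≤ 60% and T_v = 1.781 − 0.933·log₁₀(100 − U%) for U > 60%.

U ≈ 59.2 %

Drainage path length: H_d = H/2 = 4.45 m (double drainage).
T_v = c_v·t/H_d² = 0.94×5.8/4.45² = 0.27532.
T_v = 0.27532 corresponds to the U ≤ 60% branch:
U = √(4T_v/π) = 0.5921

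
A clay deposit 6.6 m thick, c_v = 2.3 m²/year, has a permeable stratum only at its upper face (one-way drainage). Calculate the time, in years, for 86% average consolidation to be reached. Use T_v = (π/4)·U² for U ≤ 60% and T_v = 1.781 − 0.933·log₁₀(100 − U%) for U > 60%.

t ≈ 13.5 years

Drainage path length: H_d = H = 6.6 m (single drainage).
U > 60%: T_v = 1.781 − 0.933·log₁₀(100 − 86) = 0.71166.
t = T_v·H_d²/c_v = 0.71166×6.6²/2.3 = 13.48 years.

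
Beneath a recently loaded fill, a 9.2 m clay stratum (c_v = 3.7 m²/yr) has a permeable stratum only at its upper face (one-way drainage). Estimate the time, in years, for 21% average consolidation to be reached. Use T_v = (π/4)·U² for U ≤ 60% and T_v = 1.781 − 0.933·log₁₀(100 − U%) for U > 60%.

t ≈ 0.792 years

Drainage path length: H_d = H = 9.2 m (single drainage).
U ≤ 60%: T_v = (π/4)·U² = (π/4)×0.21² = 0.034636.
t = T_v·H_d²/c_v = 0.034636×9.2²/3.7 = 0.7923 years.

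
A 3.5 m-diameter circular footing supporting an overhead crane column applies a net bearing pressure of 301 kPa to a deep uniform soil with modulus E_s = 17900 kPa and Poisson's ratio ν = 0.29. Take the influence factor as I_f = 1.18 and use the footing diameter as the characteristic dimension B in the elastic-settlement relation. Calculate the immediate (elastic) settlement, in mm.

S_e ≈ 63.6 mm

Immediate (elastic) settlement: S_e = q·B·(1−ν²)/E_s · I_f.
S_e = 301 × 3.5 × (1 − 0.29²) / 17900 × 1.18
    = 301 × 3.5 × 0.9159 / 17900 × 1.18
    = 0.06361 m = 63.61 mm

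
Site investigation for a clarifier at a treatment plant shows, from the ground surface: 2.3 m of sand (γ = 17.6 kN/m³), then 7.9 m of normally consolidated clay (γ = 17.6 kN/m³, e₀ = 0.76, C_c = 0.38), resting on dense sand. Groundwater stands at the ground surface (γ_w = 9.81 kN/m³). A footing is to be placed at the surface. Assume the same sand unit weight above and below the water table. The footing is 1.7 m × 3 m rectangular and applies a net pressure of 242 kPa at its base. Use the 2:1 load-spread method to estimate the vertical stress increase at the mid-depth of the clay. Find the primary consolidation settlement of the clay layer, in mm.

S_c ≈ 219 mm

Mid-depth of clay below the ground surface: z = 2.3 + 7.9/2 = 6.25 m.
Total vertical stress at mid-clay: σ_v = 17.6×2.3 + 17.6×3.95 = 110 kPa.
Pore pressure: u = 9.81×(6.25 − 0) = 61.312 kPa.
Initial effective stress: σ'_0 = σ_v − u = 110 − 61.312 = 48.688 kPa.
Stress increase at mid-clay by the 2:1 spreading method:
Δσ = qBL/((B+z)(L+z)) = 242×1.7×3/((1.7+6.25)(3+6.25)) = 16.783 kPa
Final effective stress: σ'_f = σ'_0 + Δσ = 48.688 + 16.783 = 65.471 kPa.
Normally consolidated clay, so the full stress increment lies on the virgin compression line:
S_c = C_c·H/(1+e₀)·log₁₀(σ'_f/σ'_0) = 0.38×7.9/(1+0.76)×log₁₀(65.471/48.688)
    = 1.7057 × 0.12863 = 0.2194 m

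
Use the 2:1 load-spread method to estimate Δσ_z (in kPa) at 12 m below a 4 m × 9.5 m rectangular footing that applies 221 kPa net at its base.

Δσ_z ≈ 24.4 kPa

By the 2:1 method the load spreads at 1 horizontal : 2 vertical, so at depth z the loaded area has grown by z in each plan dimension:
Δσ = qBL/((B+z)(L+z)) = 221×4×9.5/((4+12)(9.5+12)) = 24.413 kPa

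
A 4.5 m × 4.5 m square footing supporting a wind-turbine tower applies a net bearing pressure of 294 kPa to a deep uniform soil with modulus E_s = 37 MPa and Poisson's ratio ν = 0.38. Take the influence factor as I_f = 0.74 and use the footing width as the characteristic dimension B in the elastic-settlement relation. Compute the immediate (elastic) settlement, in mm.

Immediate (elastic) settlement: S_e = q·B·(1−ν²)/E_s · I_f.
E_s = 37 MPa = 37000 kPa.
S_e = 294 × 4.5 × (1 − 0.38²) / 37000 × 0.74
    = 294 × 4.5 × 0.8556 / 37000 × 0.74
    = 0.02264 m = 22.64 mm

S_e ≈ 22.6 mm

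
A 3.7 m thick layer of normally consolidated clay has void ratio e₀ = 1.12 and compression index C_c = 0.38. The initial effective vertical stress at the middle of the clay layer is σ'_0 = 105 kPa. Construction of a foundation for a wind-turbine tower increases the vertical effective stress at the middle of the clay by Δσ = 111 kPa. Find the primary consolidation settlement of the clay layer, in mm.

Final effective stress: σ'_f = σ'_0 + Δσ = 105 + 111 = 216 kPa.
Normally consolidated clay, so the full stress increment lies on the virgin compression line:
S_c = C_c·H/(1+e₀)·log₁₀(σ'_f/σ'_0) = 0.38×3.7/(1+1.12)×log₁₀(216/105)
    = 0.66321 × 0.31326 = 0.2078 m

S_c ≈ 208 mm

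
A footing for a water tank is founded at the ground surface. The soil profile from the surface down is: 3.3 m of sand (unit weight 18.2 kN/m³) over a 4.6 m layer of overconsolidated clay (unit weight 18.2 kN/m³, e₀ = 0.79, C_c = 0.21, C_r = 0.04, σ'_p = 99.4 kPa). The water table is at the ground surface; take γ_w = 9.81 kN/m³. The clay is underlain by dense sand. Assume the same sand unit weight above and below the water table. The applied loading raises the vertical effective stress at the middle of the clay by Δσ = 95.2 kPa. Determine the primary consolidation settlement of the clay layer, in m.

S_c ≈ 0.117 m

Mid-depth of clay below the ground surface: z = 3.3 + 4.6/2 = 5.6 m.
Total vertical stress at mid-clay: σ_v = 18.2×3.3 + 18.2×2.3 = 101.92 kPa.
Pore pressure: u = 9.81×(5.6 − 0) = 54.936 kPa.
Initial effective stress: σ'_0 = σ_v − u = 101.92 − 54.936 = 46.984 kPa.
Final effective stress: σ'_f = 46.984 + 95.2 = 142.18 kPa.
σ'_f = 142.18 > σ'_p = 99.4 kPa, so the stress path crosses the preconsolidation pressure — recompression up to σ'_p, then virgin compression beyond:
S_c = H/(1+e₀)·[C_r·log₁₀(σ'_p/σ'_0) + C_c·log₁₀(σ'_f/σ'_p)]
    = 4.6/1.79 × [0.04×log₁₀(99.4/46.984) + 0.21×log₁₀(142.18/99.4)]
    = 2.5698 × [0.013017 + 0.032645] = 0.1173 m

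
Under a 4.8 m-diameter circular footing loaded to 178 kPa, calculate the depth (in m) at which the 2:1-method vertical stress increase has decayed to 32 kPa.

2:1 spreading — at depth z the loaded area has grown by z in each plan dimension:
qD²/(D+z)² = Δσ_z ⇒ z = D(√(q/Δσ_z) − 1) = 4.8×(√(178/32) − 1) = 6.521 m

z ≈ 6.52 m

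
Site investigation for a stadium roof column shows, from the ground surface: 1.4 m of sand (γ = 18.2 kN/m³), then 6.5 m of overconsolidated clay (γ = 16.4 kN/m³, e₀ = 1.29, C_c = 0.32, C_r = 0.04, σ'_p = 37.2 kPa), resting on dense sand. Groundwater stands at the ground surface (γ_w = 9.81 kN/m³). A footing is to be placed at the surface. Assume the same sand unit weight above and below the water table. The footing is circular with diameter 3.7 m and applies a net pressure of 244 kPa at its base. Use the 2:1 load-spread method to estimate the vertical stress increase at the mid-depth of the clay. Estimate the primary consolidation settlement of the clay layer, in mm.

Mid-depth of clay below the ground surface: z = 1.4 + 6.5/2 = 4.65 m.
Total vertical stress at mid-clay: σ_v = 18.2×1.4 + 16.4×3.25 = 78.78 kPa.
Pore pressure: u = 9.81×(4.65 − 0) = 45.617 kPa.
Initial effective stress: σ'_0 = σ_v − u = 78.78 − 45.617 = 33.163 kPa.
Stress increase at mid-clay by the 2:1 spreading method:
Δσ ≈ qD²/(D+z)² = 244×3.7²/(3.7+4.65)² = 47.909 kPa
Final effective stress: σ'_f = 33.163 + 47.909 = 81.072 kPa.
σ'_f = 81.072 > σ'_p = 37.2 kPa, so the stress path crosses the preconsolidation pressure — recompression up to σ'_p, then virgin compression beyond:
S_c = H/(1+e₀)·[C_r·log₁₀(σ'_p/σ'_0) + C_c·log₁₀(σ'_f/σ'_p)]
    = 6.5/2.29 × [0.04×log₁₀(37.2/33.163) + 0.32×log₁₀(81.072/37.2)]
    = 2.8384 × [0.0019956 + 0.10826] = 0.3129 m

S_c ≈ 313 mm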